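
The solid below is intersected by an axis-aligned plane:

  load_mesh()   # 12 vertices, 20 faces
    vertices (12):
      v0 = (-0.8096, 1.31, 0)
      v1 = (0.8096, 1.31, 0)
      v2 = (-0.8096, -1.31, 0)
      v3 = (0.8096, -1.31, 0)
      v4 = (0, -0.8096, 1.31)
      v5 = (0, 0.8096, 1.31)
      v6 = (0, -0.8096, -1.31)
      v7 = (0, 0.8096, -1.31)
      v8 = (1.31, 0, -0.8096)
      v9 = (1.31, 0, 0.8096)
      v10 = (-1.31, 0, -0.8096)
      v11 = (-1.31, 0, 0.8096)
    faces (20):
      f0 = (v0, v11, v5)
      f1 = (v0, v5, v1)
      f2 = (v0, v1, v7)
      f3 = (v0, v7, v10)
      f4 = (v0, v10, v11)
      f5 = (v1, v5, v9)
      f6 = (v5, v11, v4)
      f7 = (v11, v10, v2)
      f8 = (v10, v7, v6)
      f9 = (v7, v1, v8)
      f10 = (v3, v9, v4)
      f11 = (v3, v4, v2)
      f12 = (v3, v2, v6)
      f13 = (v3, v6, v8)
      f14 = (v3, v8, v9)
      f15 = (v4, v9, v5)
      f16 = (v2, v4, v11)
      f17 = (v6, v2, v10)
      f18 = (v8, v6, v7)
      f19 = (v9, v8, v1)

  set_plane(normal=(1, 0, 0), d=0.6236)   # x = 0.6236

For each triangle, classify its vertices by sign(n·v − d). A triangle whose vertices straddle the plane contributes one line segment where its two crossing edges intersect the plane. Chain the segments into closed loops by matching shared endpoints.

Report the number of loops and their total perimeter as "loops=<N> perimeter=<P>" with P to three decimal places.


Straddling triangles (10 of 20):
  (v0,v5,v1) [--+] → (0.6236, 1.19504, 0.300963)–(0.6236, 1.31, 0)  len=0.3222
  (v0,v1,v7) [-+-] → (0.6236, 1.31, 0)–(0.6236, 1.19504, -0.300963)  len=0.3222
  (v1,v5,v9) [+-+] → (0.6236, 1.19504, 0.300963)–(0.6236, 0.424206, 1.07179)  len=1.0901
  (v7,v1,v8) [-++] → (0.6236, 1.19504, -0.300963)–(0.6236, 0.424206, -1.07179)  len=1.0901
  (v3,v9,v4) [++-] → (0.6236, -0.424206, 1.07179)–(0.6236, -1.19504, 0.300963)  len=1.0901
  (v3,v4,v2) [+--] → (0.6236, -1.19504, 0.300963)–(0.6236, -1.31, 0)  len=0.3222
  (v3,v2,v6) [+--] → (0.6236, -1.31, 0)–(0.6236, -1.19504, -0.300963)  len=0.3222
  (v3,v6,v8) [+-+] → (0.6236, -1.19504, -0.300963)–(0.6236, -0.424206, -1.07179)  len=1.0901
  (v4,v9,v5) [-+-] → (0.6236, -0.424206, 1.07179)–(0.6236, 0.424206, 1.07179)  len=0.8484
  (v8,v6,v7) [+--] → (0.6236, -0.424206, -1.07179)–(0.6236, 0.424206, -1.07179)  len=0.8484

Chained into 1 loop(s):
  loop 1: 10 segments, perimeter = 7.3460
Total perimeter = 7.346

loops=1 perimeter=7.346


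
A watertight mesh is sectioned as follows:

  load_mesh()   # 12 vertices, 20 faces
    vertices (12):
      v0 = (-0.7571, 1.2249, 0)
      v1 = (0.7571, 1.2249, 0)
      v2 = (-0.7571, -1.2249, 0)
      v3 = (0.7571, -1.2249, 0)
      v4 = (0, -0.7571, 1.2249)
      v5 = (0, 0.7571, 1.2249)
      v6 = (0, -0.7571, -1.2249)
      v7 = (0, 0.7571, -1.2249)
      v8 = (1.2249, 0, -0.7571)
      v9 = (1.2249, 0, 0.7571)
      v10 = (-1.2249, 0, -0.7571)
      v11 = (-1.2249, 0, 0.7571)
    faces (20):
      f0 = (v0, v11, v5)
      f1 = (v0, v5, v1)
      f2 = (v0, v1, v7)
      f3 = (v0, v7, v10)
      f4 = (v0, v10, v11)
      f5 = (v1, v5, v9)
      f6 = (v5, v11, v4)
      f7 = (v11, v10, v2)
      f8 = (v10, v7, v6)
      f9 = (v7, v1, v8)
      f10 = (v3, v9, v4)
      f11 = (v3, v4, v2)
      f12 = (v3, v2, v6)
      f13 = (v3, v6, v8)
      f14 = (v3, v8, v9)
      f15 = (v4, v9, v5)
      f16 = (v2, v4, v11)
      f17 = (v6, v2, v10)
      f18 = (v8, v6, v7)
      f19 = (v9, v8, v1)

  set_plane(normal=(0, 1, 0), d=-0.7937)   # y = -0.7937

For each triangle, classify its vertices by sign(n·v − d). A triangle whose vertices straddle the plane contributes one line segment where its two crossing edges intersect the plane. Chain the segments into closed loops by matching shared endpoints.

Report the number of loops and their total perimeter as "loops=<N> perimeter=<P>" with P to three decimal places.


loops=1 perimeter=6.182

Straddling triangles (8 of 20):
  (v11,v10,v2) [++-] → (-0.921779, -0.7937, -0.266521)–(-0.921779, -0.7937, 0.266521)  len=0.5330
  (v3,v9,v4) [-++] → (0.921779, -0.7937, 0.266521)–(0.0592344, -0.7937, 1.12907)  len=1.2198
  (v3,v4,v2) [-+-] → (0.0592344, -0.7937, 1.12907)–(-0.0592344, -0.7937, 1.12907)  len=0.1185
  (v3,v2,v6) [--+] → (-0.0592344, -0.7937, -1.12907)–(0.0592344, -0.7937, -1.12907)  len=0.1185
  (v3,v6,v8) [-++] → (0.0592344, -0.7937, -1.12907)–(0.921779, -0.7937, -0.266521)  len=1.2198
  (v3,v8,v9) [-++] → (0.921779, -0.7937, -0.266521)–(0.921779, -0.7937, 0.266521)  len=0.5330
  (v2,v4,v11) [-++] → (-0.0592344, -0.7937, 1.12907)–(-0.921779, -0.7937, 0.266521)  len=1.2198
  (v6,v2,v10) [+-+] → (-0.0592344, -0.7937, -1.12907)–(-0.921779, -0.7937, -0.266521)  len=1.2198

Chained into 1 loop(s):
  loop 1: 8 segments, perimeter = 6.1823
Total perimeter = 6.182


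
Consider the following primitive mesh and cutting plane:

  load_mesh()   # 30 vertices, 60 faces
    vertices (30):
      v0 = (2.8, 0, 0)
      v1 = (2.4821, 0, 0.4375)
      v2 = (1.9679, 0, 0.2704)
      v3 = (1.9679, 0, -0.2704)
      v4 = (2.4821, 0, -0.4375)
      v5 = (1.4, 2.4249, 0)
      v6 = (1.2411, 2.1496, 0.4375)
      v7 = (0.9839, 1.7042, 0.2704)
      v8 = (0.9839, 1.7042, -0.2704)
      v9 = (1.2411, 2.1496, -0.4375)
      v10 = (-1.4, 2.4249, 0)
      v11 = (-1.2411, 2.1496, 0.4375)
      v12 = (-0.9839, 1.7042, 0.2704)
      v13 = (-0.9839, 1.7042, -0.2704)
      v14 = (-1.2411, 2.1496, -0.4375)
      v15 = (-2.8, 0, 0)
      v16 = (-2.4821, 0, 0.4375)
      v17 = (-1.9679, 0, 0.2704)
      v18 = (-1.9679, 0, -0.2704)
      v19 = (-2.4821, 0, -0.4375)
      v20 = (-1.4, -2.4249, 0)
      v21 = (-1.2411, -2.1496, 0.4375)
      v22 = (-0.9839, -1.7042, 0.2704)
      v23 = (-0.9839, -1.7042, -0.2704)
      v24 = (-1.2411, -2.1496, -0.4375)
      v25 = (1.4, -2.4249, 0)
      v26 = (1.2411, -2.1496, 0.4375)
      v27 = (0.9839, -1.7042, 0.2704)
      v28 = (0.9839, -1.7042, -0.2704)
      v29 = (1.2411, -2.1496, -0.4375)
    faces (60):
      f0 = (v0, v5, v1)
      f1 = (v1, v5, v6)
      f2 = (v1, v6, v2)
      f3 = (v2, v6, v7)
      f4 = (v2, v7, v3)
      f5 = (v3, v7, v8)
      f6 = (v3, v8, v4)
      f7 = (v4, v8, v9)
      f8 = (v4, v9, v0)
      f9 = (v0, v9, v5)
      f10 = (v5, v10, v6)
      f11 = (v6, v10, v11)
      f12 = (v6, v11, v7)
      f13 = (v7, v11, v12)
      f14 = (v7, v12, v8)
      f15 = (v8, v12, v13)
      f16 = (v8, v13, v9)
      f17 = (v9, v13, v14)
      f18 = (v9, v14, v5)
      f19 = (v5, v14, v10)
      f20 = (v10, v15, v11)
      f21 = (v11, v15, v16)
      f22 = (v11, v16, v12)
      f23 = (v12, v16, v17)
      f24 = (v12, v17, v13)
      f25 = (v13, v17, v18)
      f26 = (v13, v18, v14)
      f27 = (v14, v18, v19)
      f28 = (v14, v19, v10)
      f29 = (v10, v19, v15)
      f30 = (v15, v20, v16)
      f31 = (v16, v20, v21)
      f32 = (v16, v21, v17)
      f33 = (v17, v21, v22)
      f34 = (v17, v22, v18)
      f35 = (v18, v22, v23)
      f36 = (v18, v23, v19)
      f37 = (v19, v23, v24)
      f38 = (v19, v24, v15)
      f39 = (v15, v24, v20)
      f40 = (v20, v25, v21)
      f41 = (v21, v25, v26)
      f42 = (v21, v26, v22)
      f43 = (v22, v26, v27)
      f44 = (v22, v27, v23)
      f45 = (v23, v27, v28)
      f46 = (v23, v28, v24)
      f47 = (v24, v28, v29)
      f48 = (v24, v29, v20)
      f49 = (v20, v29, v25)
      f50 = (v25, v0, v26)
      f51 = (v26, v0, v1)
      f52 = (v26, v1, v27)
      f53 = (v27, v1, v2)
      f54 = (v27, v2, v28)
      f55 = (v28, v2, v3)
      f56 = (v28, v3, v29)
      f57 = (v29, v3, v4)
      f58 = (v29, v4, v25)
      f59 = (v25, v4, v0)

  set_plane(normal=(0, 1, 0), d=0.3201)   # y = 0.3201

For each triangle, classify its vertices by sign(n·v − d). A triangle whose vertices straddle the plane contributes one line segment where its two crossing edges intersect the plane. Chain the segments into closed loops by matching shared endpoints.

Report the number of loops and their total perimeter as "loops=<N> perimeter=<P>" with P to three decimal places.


loops=2 perimeter=5.408

Straddling triangles (20 of 60):
  (v0,v5,v1) [-+-] → (2.61519, 0.3201, 0)–(2.33926, 0.3201, 0.379748)  len=0.4694
  (v1,v5,v6) [-++] → (2.33926, 0.3201, 0.379748)–(2.2973, 0.3201, 0.4375)  len=0.0714
  (v1,v6,v2) [-+-] → (2.2973, 0.3201, 0.4375)–(1.85967, 0.3201, 0.295283)  len=0.4602
  (v2,v6,v7) [-++] → (1.85967, 0.3201, 0.295283)–(1.78308, 0.3201, 0.2704)  len=0.0805
  (v2,v7,v3) [-+-] → (1.78308, 0.3201, 0.2704)–(1.78308, 0.3201, -0.168821)  len=0.4392
  (v3,v7,v8) [-++] → (1.78308, 0.3201, -0.168821)–(1.78308, 0.3201, -0.2704)  len=0.1016
  (v3,v8,v4) [-+-] → (1.78308, 0.3201, -0.2704)–(2.20069, 0.3201, -0.406114)  len=0.4391
  (v4,v8,v9) [-++] → (2.20069, 0.3201, -0.406114)–(2.2973, 0.3201, -0.4375)  len=0.1016
  (v4,v9,v0) [-+-] → (2.2973, 0.3201, -0.4375)–(2.56786, 0.3201, -0.0651487)  len=0.4603
  (v0,v9,v5) [-++] → (2.56786, 0.3201, -0.0651487)–(2.61519, 0.3201, 0)  len=0.0805
  (v10,v15,v11) [+-+] → (-2.61519, 0.3201, 0)–(-2.56786, 0.3201, 0.0651487)  len=0.0805
  (v11,v15,v16) [+--] → (-2.56786, 0.3201, 0.0651487)–(-2.2973, 0.3201, 0.4375)  len=0.4603
  (v11,v16,v12) [+-+] → (-2.2973, 0.3201, 0.4375)–(-2.20069, 0.3201, 0.406114)  len=0.1016
  (v12,v16,v17) [+--] → (-2.20069, 0.3201, 0.406114)–(-1.78308, 0.3201, 0.2704)  len=0.4391
  (v12,v17,v13) [+-+] → (-1.78308, 0.3201, 0.2704)–(-1.78308, 0.3201, 0.168821)  len=0.1016
  (v13,v17,v18) [+--] → (-1.78308, 0.3201, 0.168821)–(-1.78308, 0.3201, -0.2704)  len=0.4392
  (v13,v18,v14) [+-+] → (-1.78308, 0.3201, -0.2704)–(-1.85967, 0.3201, -0.295283)  len=0.0805
  (v14,v18,v19) [+--] → (-1.85967, 0.3201, -0.295283)–(-2.2973, 0.3201, -0.4375)  len=0.4602
  (v14,v19,v10) [+-+] → (-2.2973, 0.3201, -0.4375)–(-2.33926, 0.3201, -0.379748)  len=0.0714
  (v10,v19,v15) [+--] → (-2.33926, 0.3201, -0.379748)–(-2.61519, 0.3201, 0)  len=0.4694

Chained into 2 loop(s):
  loop 1: 10 segments, perimeter = 2.7038
  loop 2: 10 segments, perimeter = 2.7038
Total perimeter = 5.408


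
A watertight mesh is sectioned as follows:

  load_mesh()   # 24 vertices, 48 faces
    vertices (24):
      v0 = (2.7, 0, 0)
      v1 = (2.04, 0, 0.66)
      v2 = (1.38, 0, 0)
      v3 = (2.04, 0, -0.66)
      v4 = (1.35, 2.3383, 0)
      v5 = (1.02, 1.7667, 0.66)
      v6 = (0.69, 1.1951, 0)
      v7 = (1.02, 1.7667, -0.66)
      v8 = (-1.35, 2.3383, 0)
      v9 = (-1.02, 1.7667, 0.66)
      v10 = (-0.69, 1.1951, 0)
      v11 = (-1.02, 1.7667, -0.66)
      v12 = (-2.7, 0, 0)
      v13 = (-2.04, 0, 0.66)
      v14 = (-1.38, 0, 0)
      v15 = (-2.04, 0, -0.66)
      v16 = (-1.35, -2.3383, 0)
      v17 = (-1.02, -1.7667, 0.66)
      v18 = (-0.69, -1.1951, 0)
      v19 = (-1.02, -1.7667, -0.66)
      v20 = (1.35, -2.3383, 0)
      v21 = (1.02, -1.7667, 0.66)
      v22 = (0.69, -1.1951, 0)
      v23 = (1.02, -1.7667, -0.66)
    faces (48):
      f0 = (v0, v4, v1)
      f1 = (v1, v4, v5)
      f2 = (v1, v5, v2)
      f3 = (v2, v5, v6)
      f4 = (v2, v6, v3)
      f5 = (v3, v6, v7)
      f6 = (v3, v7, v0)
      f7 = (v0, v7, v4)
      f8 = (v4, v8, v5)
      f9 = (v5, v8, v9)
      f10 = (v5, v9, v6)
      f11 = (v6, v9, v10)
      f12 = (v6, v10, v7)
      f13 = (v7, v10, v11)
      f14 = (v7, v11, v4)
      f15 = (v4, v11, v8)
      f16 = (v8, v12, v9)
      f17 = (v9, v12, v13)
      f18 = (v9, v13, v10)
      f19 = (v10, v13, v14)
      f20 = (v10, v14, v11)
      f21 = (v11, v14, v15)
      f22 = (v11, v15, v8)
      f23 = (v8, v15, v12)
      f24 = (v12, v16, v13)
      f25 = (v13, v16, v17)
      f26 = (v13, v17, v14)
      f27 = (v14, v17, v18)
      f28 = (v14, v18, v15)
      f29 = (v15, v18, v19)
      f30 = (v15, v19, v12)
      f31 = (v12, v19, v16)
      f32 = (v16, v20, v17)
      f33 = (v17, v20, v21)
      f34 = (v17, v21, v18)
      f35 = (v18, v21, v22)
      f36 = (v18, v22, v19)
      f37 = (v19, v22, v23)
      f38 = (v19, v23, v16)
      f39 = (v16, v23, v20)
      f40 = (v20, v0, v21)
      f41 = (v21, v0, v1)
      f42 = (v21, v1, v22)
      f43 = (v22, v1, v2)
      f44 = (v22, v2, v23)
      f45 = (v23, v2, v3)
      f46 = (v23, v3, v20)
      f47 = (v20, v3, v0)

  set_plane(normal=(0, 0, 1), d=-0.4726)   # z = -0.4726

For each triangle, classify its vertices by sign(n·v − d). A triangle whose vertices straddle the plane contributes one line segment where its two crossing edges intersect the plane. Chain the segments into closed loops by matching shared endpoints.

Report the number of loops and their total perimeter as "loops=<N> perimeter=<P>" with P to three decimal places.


loops=2 perimeter=24.480

Straddling triangles (24 of 48):
  (v2,v6,v3) [++-] → (1.65668, 0.339336, -0.4726)–(1.8526, 0, -0.4726)  len=0.3918
  (v3,v6,v7) [-+-] → (1.65668, 0.339336, -0.4726)–(0.9263, 1.6044, -0.4726)  len=1.4608
  (v3,v7,v0) [--+] → (1.49702, 1.26506, -0.4726)–(2.2274, 0, -0.4726)  len=1.4608
  (v0,v7,v4) [+-+] → (1.49702, 1.26506, -0.4726)–(1.1137, 1.929, -0.4726)  len=0.7666
  (v6,v10,v7) [++-] → (0.534464, 1.6044, -0.4726)–(0.9263, 1.6044, -0.4726)  len=0.3918
  (v7,v10,v11) [-+-] → (0.534464, 1.6044, -0.4726)–(-0.9263, 1.6044, -0.4726)  len=1.4608
  (v7,v11,v4) [--+] → (-0.347064, 1.929, -0.4726)–(1.1137, 1.929, -0.4726)  len=1.4608
  (v4,v11,v8) [+-+] → (-0.347064, 1.929, -0.4726)–(-1.1137, 1.929, -0.4726)  len=0.7666
  (v10,v14,v11) [++-] → (-1.12222, 1.26506, -0.4726)–(-0.9263, 1.6044, -0.4726)  len=0.3918
  (v11,v14,v15) [-+-] → (-1.12222, 1.26506, -0.4726)–(-1.8526, 0, -0.4726)  len=1.4608
  (v11,v15,v8) [--+] → (-1.84408, 0.663935, -0.4726)–(-1.1137, 1.929, -0.4726)  len=1.4608
  (v8,v15,v12) [+-+] → (-1.84408, 0.663935, -0.4726)–(-2.2274, 0, -0.4726)  len=0.7666
  (v14,v18,v15) [++-] → (-1.65668, -0.339336, -0.4726)–(-1.8526, 0, -0.4726)  len=0.3918
  (v15,v18,v19) [-+-] → (-1.65668, -0.339336, -0.4726)–(-0.9263, -1.6044, -0.4726)  len=1.4608
  (v15,v19,v12) [--+] → (-1.49702, -1.26506, -0.4726)–(-2.2274, 0, -0.4726)  len=1.4608
  (v12,v19,v16) [+-+] → (-1.49702, -1.26506, -0.4726)–(-1.1137, -1.929, -0.4726)  len=0.7666
  (v18,v22,v19) [++-] → (-0.534464, -1.6044, -0.4726)–(-0.9263, -1.6044, -0.4726)  len=0.3918
  (v19,v22,v23) [-+-] → (-0.534464, -1.6044, -0.4726)–(0.9263, -1.6044, -0.4726)  len=1.4608
  (v19,v23,v16) [--+] → (0.347064, -1.929, -0.4726)–(-1.1137, -1.929, -0.4726)  len=1.4608
  (v16,v23,v20) [+-+] → (0.347064, -1.929, -0.4726)–(1.1137, -1.929, -0.4726)  len=0.7666
  (v22,v2,v23) [++-] → (1.12222, -1.26506, -0.4726)–(0.9263, -1.6044, -0.4726)  len=0.3918
  (v23,v2,v3) [-+-] → (1.12222, -1.26506, -0.4726)–(1.8526, 0, -0.4726)  len=1.4608
  (v23,v3,v20) [--+] → (1.84408, -0.663935, -0.4726)–(1.1137, -1.929, -0.4726)  len=1.4608
  (v20,v3,v0) [+-+] → (1.84408, -0.663935, -0.4726)–(2.2274, 0, -0.4726)  len=0.7666

Chained into 2 loop(s):
  loop 1: 12 segments, perimeter = 11.1156
  loop 2: 12 segments, perimeter = 13.3645
Total perimeter = 24.480


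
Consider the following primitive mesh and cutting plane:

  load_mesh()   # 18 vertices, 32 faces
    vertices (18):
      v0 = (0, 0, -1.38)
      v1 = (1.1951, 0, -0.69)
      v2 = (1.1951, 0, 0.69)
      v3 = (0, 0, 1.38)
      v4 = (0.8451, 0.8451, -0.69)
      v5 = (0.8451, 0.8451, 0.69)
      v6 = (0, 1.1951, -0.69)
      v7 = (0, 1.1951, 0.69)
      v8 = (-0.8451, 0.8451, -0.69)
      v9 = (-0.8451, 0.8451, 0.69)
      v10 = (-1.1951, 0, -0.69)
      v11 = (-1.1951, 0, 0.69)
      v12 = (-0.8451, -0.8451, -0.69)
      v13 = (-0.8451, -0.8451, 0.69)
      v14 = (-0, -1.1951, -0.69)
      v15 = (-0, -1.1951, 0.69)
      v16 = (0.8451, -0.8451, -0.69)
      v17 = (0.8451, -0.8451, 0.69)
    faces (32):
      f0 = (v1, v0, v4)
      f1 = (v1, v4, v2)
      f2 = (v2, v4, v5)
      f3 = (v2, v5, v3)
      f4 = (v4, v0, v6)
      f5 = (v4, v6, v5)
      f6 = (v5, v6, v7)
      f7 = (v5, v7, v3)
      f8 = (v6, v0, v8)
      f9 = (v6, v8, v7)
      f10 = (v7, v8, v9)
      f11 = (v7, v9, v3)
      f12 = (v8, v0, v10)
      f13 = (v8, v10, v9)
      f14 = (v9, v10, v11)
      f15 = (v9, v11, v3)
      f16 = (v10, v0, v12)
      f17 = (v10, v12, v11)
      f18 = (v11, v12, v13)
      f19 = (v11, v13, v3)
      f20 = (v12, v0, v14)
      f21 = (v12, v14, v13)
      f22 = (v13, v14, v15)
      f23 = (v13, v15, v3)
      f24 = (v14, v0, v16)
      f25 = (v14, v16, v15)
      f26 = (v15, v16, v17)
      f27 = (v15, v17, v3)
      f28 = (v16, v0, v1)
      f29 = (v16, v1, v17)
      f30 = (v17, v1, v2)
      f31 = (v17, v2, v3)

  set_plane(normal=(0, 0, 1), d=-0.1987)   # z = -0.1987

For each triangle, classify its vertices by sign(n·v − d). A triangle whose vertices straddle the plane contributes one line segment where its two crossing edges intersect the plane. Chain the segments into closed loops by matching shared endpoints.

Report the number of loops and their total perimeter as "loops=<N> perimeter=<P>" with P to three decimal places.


Straddling triangles (16 of 32):
  (v1,v4,v2) [--+] → (0.969705, 0.544232, -0.1987)–(1.1951, 0, -0.1987)  len=0.5891
  (v2,v4,v5) [+-+] → (0.969705, 0.544232, -0.1987)–(0.8451, 0.8451, -0.1987)  len=0.3256
  (v4,v6,v5) [--+] → (0.300868, 1.07049, -0.1987)–(0.8451, 0.8451, -0.1987)  len=0.5891
  (v5,v6,v7) [+-+] → (0.300868, 1.07049, -0.1987)–(0, 1.1951, -0.1987)  len=0.3256
  (v6,v8,v7) [--+] → (-0.544232, 0.969705, -0.1987)–(0, 1.1951, -0.1987)  len=0.5891
  (v7,v8,v9) [+-+] → (-0.544232, 0.969705, -0.1987)–(-0.8451, 0.8451, -0.1987)  len=0.3256
  (v8,v10,v9) [--+] → (-1.07049, 0.300868, -0.1987)–(-0.8451, 0.8451, -0.1987)  len=0.5891
  (v9,v10,v11) [+-+] → (-1.07049, 0.300868, -0.1987)–(-1.1951, 0, -0.1987)  len=0.3256
  (v10,v12,v11) [--+] → (-0.969705, -0.544232, -0.1987)–(-1.1951, 0, -0.1987)  len=0.5891
  (v11,v12,v13) [+-+] → (-0.969705, -0.544232, -0.1987)–(-0.8451, -0.8451, -0.1987)  len=0.3256
  (v12,v14,v13) [--+] → (-0.300868, -1.07049, -0.1987)–(-0.8451, -0.8451, -0.1987)  len=0.5891
  (v13,v14,v15) [+-+] → (-0.300868, -1.07049, -0.1987)–(0, -1.1951, -0.1987)  len=0.3256
  (v14,v16,v15) [--+] → (0.544232, -0.969705, -0.1987)–(0, -1.1951, -0.1987)  len=0.5891
  (v15,v16,v17) [+-+] → (0.544232, -0.969705, -0.1987)–(0.8451, -0.8451, -0.1987)  len=0.3256
  (v16,v1,v17) [--+] → (1.07049, -0.300868, -0.1987)–(0.8451, -0.8451, -0.1987)  len=0.5891
  (v17,v1,v2) [+-+] → (1.07049, -0.300868, -0.1987)–(1.1951, 0, -0.1987)  len=0.3256

Chained into 1 loop(s):
  loop 1: 16 segments, perimeter = 7.3177
Total perimeter = 7.318

loops=1 perimeter=7.318


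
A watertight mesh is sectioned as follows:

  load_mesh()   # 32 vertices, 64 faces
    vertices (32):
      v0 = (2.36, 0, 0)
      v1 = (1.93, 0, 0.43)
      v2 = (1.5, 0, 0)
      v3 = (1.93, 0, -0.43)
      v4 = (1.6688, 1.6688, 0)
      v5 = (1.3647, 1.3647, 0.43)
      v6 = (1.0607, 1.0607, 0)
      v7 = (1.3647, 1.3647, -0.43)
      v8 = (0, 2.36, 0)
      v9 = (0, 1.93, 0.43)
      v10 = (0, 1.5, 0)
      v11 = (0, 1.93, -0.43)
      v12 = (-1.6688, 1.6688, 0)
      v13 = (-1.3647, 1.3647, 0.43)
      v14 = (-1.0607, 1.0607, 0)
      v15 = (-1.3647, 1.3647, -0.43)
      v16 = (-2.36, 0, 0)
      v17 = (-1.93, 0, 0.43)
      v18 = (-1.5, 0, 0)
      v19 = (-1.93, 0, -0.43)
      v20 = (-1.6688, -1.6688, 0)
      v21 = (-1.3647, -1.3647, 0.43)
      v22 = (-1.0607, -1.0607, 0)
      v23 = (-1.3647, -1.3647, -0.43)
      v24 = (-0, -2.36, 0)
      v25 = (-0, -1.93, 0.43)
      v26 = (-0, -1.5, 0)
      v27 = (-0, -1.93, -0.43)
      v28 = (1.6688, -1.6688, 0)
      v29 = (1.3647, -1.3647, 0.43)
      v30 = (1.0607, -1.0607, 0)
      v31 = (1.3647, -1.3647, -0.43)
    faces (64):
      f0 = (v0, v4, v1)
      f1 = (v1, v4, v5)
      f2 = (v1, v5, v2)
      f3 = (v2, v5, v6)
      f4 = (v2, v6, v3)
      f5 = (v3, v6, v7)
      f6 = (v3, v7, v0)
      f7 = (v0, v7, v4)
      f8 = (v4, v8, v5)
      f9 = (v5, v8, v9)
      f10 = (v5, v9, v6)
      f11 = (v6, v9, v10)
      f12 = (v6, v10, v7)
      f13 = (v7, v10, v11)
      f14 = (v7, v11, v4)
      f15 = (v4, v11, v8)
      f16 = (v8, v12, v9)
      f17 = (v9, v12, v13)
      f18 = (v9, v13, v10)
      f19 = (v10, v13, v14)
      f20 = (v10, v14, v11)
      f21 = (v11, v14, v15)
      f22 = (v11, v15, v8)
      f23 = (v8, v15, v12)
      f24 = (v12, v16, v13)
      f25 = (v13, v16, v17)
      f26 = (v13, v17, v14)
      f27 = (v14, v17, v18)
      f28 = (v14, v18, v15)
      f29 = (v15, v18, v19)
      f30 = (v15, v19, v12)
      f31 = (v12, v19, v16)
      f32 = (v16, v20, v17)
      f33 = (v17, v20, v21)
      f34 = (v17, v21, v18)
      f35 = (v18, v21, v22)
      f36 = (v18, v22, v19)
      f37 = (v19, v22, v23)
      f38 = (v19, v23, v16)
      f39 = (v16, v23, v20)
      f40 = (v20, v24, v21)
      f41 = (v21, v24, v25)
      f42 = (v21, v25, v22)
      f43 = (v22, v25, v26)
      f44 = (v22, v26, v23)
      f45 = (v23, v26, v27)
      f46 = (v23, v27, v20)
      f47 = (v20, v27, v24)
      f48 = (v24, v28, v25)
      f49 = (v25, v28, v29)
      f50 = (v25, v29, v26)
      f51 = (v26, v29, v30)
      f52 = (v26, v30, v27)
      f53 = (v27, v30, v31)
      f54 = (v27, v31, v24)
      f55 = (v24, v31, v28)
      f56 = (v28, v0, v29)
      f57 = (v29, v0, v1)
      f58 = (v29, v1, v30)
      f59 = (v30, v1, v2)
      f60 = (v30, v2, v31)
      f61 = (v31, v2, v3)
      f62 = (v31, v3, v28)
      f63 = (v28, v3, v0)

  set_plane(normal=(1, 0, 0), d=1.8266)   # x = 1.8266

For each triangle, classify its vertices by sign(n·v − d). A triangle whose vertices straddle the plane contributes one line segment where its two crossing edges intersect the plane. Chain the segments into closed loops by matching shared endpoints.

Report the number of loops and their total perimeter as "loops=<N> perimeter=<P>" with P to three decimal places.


loops=1 perimeter=5.576

Straddling triangles (14 of 64):
  (v0,v4,v1) [+-+] → (1.8266, 1.28782, 0)–(1.8266, 0.66062, 0.259778)  len=0.6789
  (v1,v4,v5) [+--] → (1.8266, 0.66062, 0.259778)–(1.8266, 0.24962, 0.43)  len=0.4449
  (v1,v5,v2) [+--] → (1.8266, 0.24962, 0.43)–(1.8266, 0, 0.3266)  len=0.2702
  (v2,v6,v3) [--+] → (1.8266, 0.126166, -0.378853)–(1.8266, 0, -0.3266)  len=0.1366
  (v3,v6,v7) [+--] → (1.8266, 0.126166, -0.378853)–(1.8266, 0.24962, -0.43)  len=0.1336
  (v3,v7,v0) [+-+] → (1.8266, 0.24962, -0.43)–(1.8266, 0.731368, -0.230445)  len=0.5214
  (v0,v7,v4) [+--] → (1.8266, 0.731368, -0.230445)–(1.8266, 1.28782, 0)  len=0.6023
  (v28,v0,v29) [-+-] → (1.8266, -1.28782, 0)–(1.8266, -0.731368, 0.230445)  len=0.6023
  (v29,v0,v1) [-++] → (1.8266, -0.731368, 0.230445)–(1.8266, -0.24962, 0.43)  len=0.5214
  (v29,v1,v30) [-+-] → (1.8266, -0.24962, 0.43)–(1.8266, -0.126166, 0.378853)  len=0.1336
  (v30,v1,v2) [-+-] → (1.8266, -0.126166, 0.378853)–(1.8266, 0, 0.3266)  len=0.1366
  (v31,v2,v3) [--+] → (1.8266, 0, -0.3266)–(1.8266, -0.24962, -0.43)  len=0.2702
  (v31,v3,v28) [-+-] → (1.8266, -0.24962, -0.43)–(1.8266, -0.66062, -0.259778)  len=0.4449
  (v28,v3,v0) [-++] → (1.8266, -0.66062, -0.259778)–(1.8266, -1.28782, 0)  len=0.6789

Chained into 1 loop(s):
  loop 1: 14 segments, perimeter = 5.5756
Total perimeter = 5.576


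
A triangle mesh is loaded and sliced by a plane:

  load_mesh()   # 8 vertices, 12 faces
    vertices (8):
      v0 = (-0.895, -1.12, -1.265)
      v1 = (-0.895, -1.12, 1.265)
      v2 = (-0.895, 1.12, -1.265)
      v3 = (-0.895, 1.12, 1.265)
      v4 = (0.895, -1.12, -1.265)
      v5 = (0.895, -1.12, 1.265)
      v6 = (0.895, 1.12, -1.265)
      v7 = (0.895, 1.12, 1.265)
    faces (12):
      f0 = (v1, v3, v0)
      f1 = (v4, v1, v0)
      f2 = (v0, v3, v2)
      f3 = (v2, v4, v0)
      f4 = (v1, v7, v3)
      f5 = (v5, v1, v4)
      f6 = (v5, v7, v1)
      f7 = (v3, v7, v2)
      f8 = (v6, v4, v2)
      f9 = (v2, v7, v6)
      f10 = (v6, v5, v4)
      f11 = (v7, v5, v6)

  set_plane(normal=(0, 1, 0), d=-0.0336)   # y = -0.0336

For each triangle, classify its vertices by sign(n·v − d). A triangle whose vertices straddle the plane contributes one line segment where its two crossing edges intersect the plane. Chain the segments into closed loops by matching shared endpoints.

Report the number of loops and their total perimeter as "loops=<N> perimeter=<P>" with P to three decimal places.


Straddling triangles (8 of 12):
  (v1,v3,v0) [-+-] → (-0.895, -0.0336, 1.265)–(-0.895, -0.0336, -0.03795)  len=1.3029
  (v0,v3,v2) [-++] → (-0.895, -0.0336, -0.03795)–(-0.895, -0.0336, -1.265)  len=1.2270
  (v2,v4,v0) [+--] → (0.02685, -0.0336, -1.265)–(-0.895, -0.0336, -1.265)  len=0.9219
  (v1,v7,v3) [-++] → (-0.02685, -0.0336, 1.265)–(-0.895, -0.0336, 1.265)  len=0.8681
  (v5,v7,v1) [-+-] → (0.895, -0.0336, 1.265)–(-0.02685, -0.0336, 1.265)  len=0.9219
  (v6,v4,v2) [+-+] → (0.895, -0.0336, -1.265)–(0.02685, -0.0336, -1.265)  len=0.8681
  (v6,v5,v4) [+--] → (0.895, -0.0336, 0.03795)–(0.895, -0.0336, -1.265)  len=1.3029
  (v7,v5,v6) [+-+] → (0.895, -0.0336, 1.265)–(0.895, -0.0336, 0.03795)  len=1.2270

Chained into 1 loop(s):
  loop 1: 8 segments, perimeter = 8.6400
Total perimeter = 8.640

loops=1 perimeter=8.640


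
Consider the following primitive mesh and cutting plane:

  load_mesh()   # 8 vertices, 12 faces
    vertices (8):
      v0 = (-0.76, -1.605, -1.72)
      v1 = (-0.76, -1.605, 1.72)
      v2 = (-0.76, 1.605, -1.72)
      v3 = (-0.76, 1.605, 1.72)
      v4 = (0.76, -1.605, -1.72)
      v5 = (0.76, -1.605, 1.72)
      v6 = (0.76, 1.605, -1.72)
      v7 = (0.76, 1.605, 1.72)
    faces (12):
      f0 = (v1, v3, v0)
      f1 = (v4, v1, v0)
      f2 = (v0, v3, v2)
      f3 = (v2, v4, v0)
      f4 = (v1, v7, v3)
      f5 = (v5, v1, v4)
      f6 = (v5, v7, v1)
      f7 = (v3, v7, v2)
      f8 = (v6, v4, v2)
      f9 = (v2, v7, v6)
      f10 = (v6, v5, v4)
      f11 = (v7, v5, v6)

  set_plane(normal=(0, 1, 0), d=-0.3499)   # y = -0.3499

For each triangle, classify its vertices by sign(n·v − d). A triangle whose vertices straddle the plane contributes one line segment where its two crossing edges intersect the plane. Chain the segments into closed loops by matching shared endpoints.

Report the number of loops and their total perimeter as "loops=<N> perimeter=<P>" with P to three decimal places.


loops=1 perimeter=9.920

Straddling triangles (8 of 12):
  (v1,v3,v0) [-+-] → (-0.76, -0.3499, 1.72)–(-0.76, -0.3499, -0.374971)  len=2.0950
  (v0,v3,v2) [-++] → (-0.76, -0.3499, -0.374971)–(-0.76, -0.3499, -1.72)  len=1.3450
  (v2,v4,v0) [+--] → (0.165685, -0.3499, -1.72)–(-0.76, -0.3499, -1.72)  len=0.9257
  (v1,v7,v3) [-++] → (-0.165685, -0.3499, 1.72)–(-0.76, -0.3499, 1.72)  len=0.5943
  (v5,v7,v1) [-+-] → (0.76, -0.3499, 1.72)–(-0.165685, -0.3499, 1.72)  len=0.9257
  (v6,v4,v2) [+-+] → (0.76, -0.3499, -1.72)–(0.165685, -0.3499, -1.72)  len=0.5943
  (v6,v5,v4) [+--] → (0.76, -0.3499, 0.374971)–(0.76, -0.3499, -1.72)  len=2.0950
  (v7,v5,v6) [+-+] → (0.76, -0.3499, 1.72)–(0.76, -0.3499, 0.374971)  len=1.3450

Chained into 1 loop(s):
  loop 1: 8 segments, perimeter = 9.9200
Total perimeter = 9.920


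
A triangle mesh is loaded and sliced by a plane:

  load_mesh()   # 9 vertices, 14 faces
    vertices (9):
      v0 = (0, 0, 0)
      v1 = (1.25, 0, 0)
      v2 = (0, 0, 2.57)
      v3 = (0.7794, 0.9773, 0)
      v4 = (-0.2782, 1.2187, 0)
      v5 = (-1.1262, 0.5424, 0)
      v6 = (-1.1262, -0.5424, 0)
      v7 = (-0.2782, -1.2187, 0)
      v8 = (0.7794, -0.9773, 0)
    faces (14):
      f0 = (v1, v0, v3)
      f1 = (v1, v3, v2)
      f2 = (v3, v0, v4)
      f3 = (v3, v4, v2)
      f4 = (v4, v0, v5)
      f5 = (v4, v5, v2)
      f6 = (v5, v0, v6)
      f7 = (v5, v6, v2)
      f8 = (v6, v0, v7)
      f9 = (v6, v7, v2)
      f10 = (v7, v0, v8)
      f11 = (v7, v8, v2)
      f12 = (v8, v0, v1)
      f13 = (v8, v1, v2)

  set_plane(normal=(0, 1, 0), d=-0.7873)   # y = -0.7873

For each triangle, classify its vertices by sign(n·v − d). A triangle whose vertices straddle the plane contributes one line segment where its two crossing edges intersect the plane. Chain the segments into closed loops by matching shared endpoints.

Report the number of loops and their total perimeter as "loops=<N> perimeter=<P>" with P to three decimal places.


Straddling triangles (6 of 14):
  (v6,v0,v7) [++-] → (-0.179722, -0.7873, 0)–(-0.819124, -0.7873, 0)  len=0.6394
  (v6,v7,v2) [+-+] → (-0.819124, -0.7873, 0)–(-0.179722, -0.7873, 0.909738)  len=1.1120
  (v7,v0,v8) [-+-] → (-0.179722, -0.7873, 0)–(0.627874, -0.7873, 0)  len=0.8076
  (v7,v8,v2) [--+] → (0.627874, -0.7873, 0.499642)–(-0.179722, -0.7873, 0.909738)  len=0.9058
  (v8,v0,v1) [-++] → (0.627874, -0.7873, 0)–(0.870891, -0.7873, 0)  len=0.2430
  (v8,v1,v2) [-++] → (0.870891, -0.7873, 0)–(0.627874, -0.7873, 0.499642)  len=0.5556

Chained into 1 loop(s):
  loop 1: 6 segments, perimeter = 4.2633
Total perimeter = 4.263

loops=1 perimeter=4.263


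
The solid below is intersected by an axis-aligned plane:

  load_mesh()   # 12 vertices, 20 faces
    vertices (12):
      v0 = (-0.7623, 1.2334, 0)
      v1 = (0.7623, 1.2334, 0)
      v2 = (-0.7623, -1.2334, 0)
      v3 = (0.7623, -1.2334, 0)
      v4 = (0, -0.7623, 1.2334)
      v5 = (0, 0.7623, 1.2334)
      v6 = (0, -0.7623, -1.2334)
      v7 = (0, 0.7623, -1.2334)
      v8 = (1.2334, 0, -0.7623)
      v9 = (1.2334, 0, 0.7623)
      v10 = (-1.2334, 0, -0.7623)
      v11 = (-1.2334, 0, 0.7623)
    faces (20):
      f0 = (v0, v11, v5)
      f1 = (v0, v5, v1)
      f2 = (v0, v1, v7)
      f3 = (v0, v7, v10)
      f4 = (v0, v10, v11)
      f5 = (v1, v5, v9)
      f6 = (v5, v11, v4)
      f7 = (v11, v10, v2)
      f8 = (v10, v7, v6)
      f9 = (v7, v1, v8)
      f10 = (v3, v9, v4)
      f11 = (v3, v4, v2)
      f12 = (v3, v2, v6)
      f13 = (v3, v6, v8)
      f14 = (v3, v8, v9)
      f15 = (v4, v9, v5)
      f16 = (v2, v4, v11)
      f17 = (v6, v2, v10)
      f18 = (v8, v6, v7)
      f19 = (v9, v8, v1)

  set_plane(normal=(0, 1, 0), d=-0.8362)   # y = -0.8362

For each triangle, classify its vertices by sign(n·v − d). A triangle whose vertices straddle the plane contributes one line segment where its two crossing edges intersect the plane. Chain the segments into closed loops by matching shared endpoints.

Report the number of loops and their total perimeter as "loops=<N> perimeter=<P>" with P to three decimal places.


Straddling triangles (8 of 20):
  (v11,v10,v2) [++-] → (-0.914011, -0.8362, -0.245489)–(-0.914011, -0.8362, 0.245489)  len=0.4910
  (v3,v9,v4) [-++] → (0.914011, -0.8362, 0.245489)–(0.11958, -0.8362, 1.03992)  len=1.1235
  (v3,v4,v2) [-+-] → (0.11958, -0.8362, 1.03992)–(-0.11958, -0.8362, 1.03992)  len=0.2392
  (v3,v2,v6) [--+] → (-0.11958, -0.8362, -1.03992)–(0.11958, -0.8362, -1.03992)  len=0.2392
  (v3,v6,v8) [-++] → (0.11958, -0.8362, -1.03992)–(0.914011, -0.8362, -0.245489)  len=1.1235
  (v3,v8,v9) [-++] → (0.914011, -0.8362, -0.245489)–(0.914011, -0.8362, 0.245489)  len=0.4910
  (v2,v4,v11) [-++] → (-0.11958, -0.8362, 1.03992)–(-0.914011, -0.8362, 0.245489)  len=1.1235
  (v6,v2,v10) [+-+] → (-0.11958, -0.8362, -1.03992)–(-0.914011, -0.8362, -0.245489)  len=1.1235

Chained into 1 loop(s):
  loop 1: 8 segments, perimeter = 5.9543
Total perimeter = 5.954

loops=1 perimeter=5.954


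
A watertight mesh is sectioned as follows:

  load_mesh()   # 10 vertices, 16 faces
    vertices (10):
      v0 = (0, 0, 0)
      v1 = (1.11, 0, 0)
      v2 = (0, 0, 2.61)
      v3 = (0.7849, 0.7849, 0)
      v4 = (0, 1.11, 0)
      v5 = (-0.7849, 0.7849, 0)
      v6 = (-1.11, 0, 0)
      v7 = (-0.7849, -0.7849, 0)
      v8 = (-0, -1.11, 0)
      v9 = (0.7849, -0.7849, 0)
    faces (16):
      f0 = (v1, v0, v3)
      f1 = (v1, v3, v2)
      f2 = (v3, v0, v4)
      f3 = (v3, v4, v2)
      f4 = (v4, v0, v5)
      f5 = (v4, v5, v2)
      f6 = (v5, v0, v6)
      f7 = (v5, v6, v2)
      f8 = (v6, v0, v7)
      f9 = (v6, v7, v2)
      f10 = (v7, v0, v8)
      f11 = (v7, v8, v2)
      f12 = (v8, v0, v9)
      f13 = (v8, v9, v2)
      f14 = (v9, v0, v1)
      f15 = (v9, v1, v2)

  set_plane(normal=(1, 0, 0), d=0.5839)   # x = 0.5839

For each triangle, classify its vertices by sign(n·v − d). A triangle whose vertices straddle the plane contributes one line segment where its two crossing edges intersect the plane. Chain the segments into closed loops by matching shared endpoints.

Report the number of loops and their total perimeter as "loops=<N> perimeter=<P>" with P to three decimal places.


Straddling triangles (8 of 16):
  (v1,v0,v3) [+-+] → (0.5839, 0, 0)–(0.5839, 0.5839, 0)  len=0.5839
  (v1,v3,v2) [++-] → (0.5839, 0.5839, 0.668378)–(0.5839, 0, 1.23705)  len=0.8151
  (v3,v0,v4) [+--] → (0.5839, 0.5839, 0)–(0.5839, 0.868153, 0)  len=0.2843
  (v3,v4,v2) [+--] → (0.5839, 0.868153, 0)–(0.5839, 0.5839, 0.668378)  len=0.7263
  (v8,v0,v9) [--+] → (0.5839, -0.5839, 0)–(0.5839, -0.868153, 0)  len=0.2843
  (v8,v9,v2) [-+-] → (0.5839, -0.868153, 0)–(0.5839, -0.5839, 0.668378)  len=0.7263
  (v9,v0,v1) [+-+] → (0.5839, -0.5839, 0)–(0.5839, 0, 0)  len=0.5839
  (v9,v1,v2) [++-] → (0.5839, 0, 1.23705)–(0.5839, -0.5839, 0.668378)  len=0.8151

Chained into 1 loop(s):
  loop 1: 8 segments, perimeter = 4.8190
Total perimeter = 4.819

loops=1 perimeter=4.819


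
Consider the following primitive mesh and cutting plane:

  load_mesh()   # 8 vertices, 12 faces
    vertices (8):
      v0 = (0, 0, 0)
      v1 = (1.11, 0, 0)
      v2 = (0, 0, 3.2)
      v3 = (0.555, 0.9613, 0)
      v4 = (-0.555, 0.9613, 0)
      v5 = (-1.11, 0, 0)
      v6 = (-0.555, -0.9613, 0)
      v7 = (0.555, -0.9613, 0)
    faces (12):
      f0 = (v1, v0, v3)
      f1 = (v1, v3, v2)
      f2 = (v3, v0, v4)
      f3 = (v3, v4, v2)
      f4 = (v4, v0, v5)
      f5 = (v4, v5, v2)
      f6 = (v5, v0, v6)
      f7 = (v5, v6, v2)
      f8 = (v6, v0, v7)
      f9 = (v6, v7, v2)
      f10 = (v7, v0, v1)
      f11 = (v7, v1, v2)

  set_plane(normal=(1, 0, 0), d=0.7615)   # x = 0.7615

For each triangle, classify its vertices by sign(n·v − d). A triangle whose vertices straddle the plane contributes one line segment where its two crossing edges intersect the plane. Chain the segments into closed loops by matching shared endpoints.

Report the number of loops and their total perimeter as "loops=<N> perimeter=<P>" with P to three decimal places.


loops=1 perimeter=3.551

Straddling triangles (4 of 12):
  (v1,v0,v3) [+--] → (0.7615, 0, 0)–(0.7615, 0.603627, 0)  len=0.6036
  (v1,v3,v2) [+--] → (0.7615, 0.603627, 0)–(0.7615, 0, 1.00468)  len=1.1721
  (v7,v0,v1) [--+] → (0.7615, 0, 0)–(0.7615, -0.603627, 0)  len=0.6036
  (v7,v1,v2) [-+-] → (0.7615, -0.603627, 0)–(0.7615, 0, 1.00468)  len=1.1721

Chained into 1 loop(s):
  loop 1: 4 segments, perimeter = 3.5514
Total perimeter = 3.551


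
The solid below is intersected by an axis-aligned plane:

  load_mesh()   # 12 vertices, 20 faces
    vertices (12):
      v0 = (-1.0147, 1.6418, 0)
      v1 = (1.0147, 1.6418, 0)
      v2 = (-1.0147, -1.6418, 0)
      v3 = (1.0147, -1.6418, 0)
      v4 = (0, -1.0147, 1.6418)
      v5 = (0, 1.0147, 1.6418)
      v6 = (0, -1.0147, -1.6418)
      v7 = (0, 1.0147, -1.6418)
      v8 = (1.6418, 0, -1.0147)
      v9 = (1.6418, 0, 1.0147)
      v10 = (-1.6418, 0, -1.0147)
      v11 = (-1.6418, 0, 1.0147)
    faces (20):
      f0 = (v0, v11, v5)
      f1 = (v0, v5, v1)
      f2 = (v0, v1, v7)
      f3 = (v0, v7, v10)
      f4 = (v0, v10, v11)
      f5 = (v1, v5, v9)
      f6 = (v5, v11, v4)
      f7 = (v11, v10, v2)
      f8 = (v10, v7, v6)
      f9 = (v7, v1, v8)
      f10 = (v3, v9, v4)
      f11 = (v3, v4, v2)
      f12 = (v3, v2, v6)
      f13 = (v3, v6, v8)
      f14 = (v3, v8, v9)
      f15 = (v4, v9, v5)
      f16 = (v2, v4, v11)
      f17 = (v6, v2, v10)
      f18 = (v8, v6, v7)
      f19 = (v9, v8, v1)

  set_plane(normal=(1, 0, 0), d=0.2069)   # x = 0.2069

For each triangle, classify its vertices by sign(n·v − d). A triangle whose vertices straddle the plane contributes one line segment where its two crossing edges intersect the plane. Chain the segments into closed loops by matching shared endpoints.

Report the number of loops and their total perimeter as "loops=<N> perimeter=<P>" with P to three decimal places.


loops=1 perimeter=10.591

Straddling triangles (10 of 20):
  (v0,v5,v1) [--+] → (0.2069, 1.14257, 1.30703)–(0.2069, 1.6418, 0)  len=1.3991
  (v0,v1,v7) [-+-] → (0.2069, 1.6418, 0)–(0.2069, 1.14257, -1.30703)  len=1.3991
  (v1,v5,v9) [+-+] → (0.2069, 1.14257, 1.30703)–(0.2069, 0.886827, 1.56277)  len=0.3617
  (v7,v1,v8) [-++] → (0.2069, 1.14257, -1.30703)–(0.2069, 0.886827, -1.56277)  len=0.3617
  (v3,v9,v4) [++-] → (0.2069, -0.886827, 1.56277)–(0.2069, -1.14257, 1.30703)  len=0.3617
  (v3,v4,v2) [+--] → (0.2069, -1.14257, 1.30703)–(0.2069, -1.6418, 0)  len=1.3991
  (v3,v2,v6) [+--] → (0.2069, -1.6418, 0)–(0.2069, -1.14257, -1.30703)  len=1.3991
  (v3,v6,v8) [+-+] → (0.2069, -1.14257, -1.30703)–(0.2069, -0.886827, -1.56277)  len=0.3617
  (v4,v9,v5) [-+-] → (0.2069, -0.886827, 1.56277)–(0.2069, 0.886827, 1.56277)  len=1.7737
  (v8,v6,v7) [+--] → (0.2069, -0.886827, -1.56277)–(0.2069, 0.886827, -1.56277)  len=1.7737

Chained into 1 loop(s):
  loop 1: 10 segments, perimeter = 10.5905
Total perimeter = 10.591


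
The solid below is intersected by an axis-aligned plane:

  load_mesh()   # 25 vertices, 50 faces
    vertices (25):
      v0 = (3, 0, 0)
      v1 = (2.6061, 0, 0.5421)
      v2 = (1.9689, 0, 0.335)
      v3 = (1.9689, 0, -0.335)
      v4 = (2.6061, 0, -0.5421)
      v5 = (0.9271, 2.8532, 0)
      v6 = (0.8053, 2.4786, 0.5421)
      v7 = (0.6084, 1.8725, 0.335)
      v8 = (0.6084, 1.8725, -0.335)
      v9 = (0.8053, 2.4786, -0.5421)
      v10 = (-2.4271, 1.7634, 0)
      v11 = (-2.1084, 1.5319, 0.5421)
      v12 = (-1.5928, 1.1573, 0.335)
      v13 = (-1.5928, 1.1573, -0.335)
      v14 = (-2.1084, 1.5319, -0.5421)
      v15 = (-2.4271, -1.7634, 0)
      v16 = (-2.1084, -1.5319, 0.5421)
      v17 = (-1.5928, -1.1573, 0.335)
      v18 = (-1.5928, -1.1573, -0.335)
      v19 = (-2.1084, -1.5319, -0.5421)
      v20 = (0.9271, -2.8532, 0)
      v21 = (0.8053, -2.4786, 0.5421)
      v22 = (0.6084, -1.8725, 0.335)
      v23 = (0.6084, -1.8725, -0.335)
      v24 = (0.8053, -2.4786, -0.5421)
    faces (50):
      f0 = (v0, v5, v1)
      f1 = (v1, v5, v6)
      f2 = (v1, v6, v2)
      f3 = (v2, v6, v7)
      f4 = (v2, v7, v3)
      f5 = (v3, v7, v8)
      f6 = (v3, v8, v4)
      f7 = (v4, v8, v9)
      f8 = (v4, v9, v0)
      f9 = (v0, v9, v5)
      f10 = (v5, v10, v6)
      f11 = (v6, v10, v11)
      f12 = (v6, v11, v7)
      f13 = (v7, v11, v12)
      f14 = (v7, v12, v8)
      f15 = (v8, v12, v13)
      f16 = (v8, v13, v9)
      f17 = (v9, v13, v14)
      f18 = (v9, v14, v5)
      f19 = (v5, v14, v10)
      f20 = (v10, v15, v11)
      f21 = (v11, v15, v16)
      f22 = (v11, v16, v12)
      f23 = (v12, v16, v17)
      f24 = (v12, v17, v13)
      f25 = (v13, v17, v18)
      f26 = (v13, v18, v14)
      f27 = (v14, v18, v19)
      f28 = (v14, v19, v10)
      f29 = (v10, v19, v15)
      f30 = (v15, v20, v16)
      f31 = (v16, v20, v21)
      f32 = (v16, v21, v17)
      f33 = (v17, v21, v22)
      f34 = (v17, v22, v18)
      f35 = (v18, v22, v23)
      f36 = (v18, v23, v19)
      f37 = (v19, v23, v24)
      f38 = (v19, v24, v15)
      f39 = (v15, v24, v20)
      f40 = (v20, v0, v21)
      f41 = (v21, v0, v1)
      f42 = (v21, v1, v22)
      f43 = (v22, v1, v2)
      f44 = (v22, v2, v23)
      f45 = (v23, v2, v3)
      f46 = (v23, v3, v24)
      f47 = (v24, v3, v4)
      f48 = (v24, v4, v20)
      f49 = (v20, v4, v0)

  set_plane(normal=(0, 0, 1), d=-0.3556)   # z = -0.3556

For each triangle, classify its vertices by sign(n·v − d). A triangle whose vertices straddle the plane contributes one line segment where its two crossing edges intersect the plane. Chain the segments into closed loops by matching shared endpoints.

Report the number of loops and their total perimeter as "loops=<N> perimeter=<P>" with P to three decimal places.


Straddling triangles (20 of 50):
  (v3,v8,v4) [++-] → (0.807109, 1.68624, -0.3556)–(2.03228, 0, -0.3556)  len=2.0843
  (v4,v8,v9) [-+-] → (0.807109, 1.68624, -0.3556)–(0.627985, 1.93279, -0.3556)  len=0.3047
  (v4,v9,v0) [--+] → (1.56035, 1.62588, -0.3556)–(2.74161, 0, -0.3556)  len=2.0097
  (v0,v9,v5) [+-+] → (1.56035, 1.62588, -0.3556)–(0.847203, 2.60747, -0.3556)  len=1.2133
  (v8,v13,v9) [++-] → (-1.35426, 1.28873, -0.3556)–(0.627985, 1.93279, -0.3556)  len=2.0843
  (v9,v13,v14) [-+-] → (-1.35426, 1.28873, -0.3556)–(-1.64409, 1.19456, -0.3556)  len=0.3047
  (v9,v14,v5) [--+] → (-1.06409, 1.98647, -0.3556)–(0.847203, 2.60747, -0.3556)  len=2.0096
  (v5,v14,v10) [+-+] → (-1.06409, 1.98647, -0.3556)–(-2.21804, 1.61154, -0.3556)  len=1.2133
  (v13,v18,v14) [++-] → (-1.64409, -0.889808, -0.3556)–(-1.64409, 1.19456, -0.3556)  len=2.0844
  (v14,v18,v19) [-+-] → (-1.64409, -0.889808, -0.3556)–(-1.64409, -1.19456, -0.3556)  len=0.3048
  (v14,v19,v10) [--+] → (-2.21804, -0.39821, -0.3556)–(-2.21804, 1.61154, -0.3556)  len=2.0098
  (v10,v19,v15) [+-+] → (-2.21804, -0.39821, -0.3556)–(-2.21804, -1.61154, -0.3556)  len=1.2133
  (v18,v23,v19) [++-] → (0.338163, -1.83862, -0.3556)–(-1.64409, -1.19456, -0.3556)  len=2.0843
  (v19,v23,v24) [-+-] → (0.338163, -1.83862, -0.3556)–(0.627985, -1.93279, -0.3556)  len=0.3047
  (v19,v24,v15) [--+] → (-0.306751, -2.23255, -0.3556)–(-2.21804, -1.61154, -0.3556)  len=2.0096
  (v15,v24,v20) [+-+] → (-0.306751, -2.23255, -0.3556)–(0.847203, -2.60747, -0.3556)  len=1.2133
  (v23,v3,v24) [++-] → (1.85316, -0.246544, -0.3556)–(0.627985, -1.93279, -0.3556)  len=2.0843
  (v24,v3,v4) [-+-] → (1.85316, -0.246544, -0.3556)–(2.03228, 0, -0.3556)  len=0.3047
  (v24,v4,v20) [--+] → (2.02847, -0.981593, -0.3556)–(0.847203, -2.60747, -0.3556)  len=2.0097
  (v20,v4,v0) [+-+] → (2.02847, -0.981593, -0.3556)–(2.74161, 0, -0.3556)  len=1.2133

Chained into 2 loop(s):
  loop 1: 10 segments, perimeter = 11.9453
  loop 2: 10 segments, perimeter = 16.1150
Total perimeter = 28.060

loops=2 perimeter=28.060
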